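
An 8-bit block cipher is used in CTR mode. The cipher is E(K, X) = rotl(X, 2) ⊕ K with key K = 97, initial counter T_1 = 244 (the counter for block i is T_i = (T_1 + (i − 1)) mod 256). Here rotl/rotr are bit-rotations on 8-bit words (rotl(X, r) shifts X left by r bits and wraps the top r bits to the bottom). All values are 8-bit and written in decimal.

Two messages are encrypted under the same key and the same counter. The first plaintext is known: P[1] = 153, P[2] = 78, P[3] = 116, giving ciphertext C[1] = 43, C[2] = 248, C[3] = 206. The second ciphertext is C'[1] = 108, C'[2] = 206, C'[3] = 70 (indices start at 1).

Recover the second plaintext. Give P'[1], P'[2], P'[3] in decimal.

P'[1] = 222, P'[2] = 120, P'[3] = 252

In CTR with a reused counter, both messages share the same keystream S_i, so C_i ⊕ C'_i = P_i ⊕ P'_i and thus P'_i = P_i ⊕ C_i ⊕ C'_i.
P'[1]: 153 ⊕ 43 ⊕ 108 = 222.
P'[2]: 78 ⊕ 248 ⊕ 206 = 120.
P'[3]: 116 ⊕ 206 ⊕ 70 = 252.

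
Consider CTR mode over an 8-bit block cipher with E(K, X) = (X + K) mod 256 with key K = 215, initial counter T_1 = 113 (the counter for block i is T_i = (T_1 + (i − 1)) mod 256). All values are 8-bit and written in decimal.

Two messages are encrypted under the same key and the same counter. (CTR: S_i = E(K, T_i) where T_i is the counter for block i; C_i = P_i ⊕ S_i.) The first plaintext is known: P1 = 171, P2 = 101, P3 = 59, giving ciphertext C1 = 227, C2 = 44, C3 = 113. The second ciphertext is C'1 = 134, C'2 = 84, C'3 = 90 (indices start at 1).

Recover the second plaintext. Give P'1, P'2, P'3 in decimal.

P'1 = 206, P'2 = 29, P'3 = 16

In CTR with a reused counter, both messages share the same keystream S_i, so C_i ⊕ C'_i = P_i ⊕ P'_i and thus P'_i = P_i ⊕ C_i ⊕ C'_i.
P'1: 171 ⊕ 227 ⊕ 134 = 206.
P'2: 101 ⊕ 44 ⊕ 84 = 29.
P'3: 59 ⊕ 113 ⊕ 90 = 16.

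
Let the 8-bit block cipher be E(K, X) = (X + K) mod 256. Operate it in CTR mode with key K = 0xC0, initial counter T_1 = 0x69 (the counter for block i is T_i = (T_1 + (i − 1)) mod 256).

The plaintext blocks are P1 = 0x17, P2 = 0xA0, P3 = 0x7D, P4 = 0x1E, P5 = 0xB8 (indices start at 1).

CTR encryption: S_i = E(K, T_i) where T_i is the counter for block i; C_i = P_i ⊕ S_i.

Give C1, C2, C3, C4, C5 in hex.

C1: T = 0x69, S = E(K, T) = 0x29; 0x17 ⊕ 0x29 = 0x3E.
C2: T = 0x6A, S = E(K, T) = 0x2A; 0xA0 ⊕ 0x2A = 0x8A.
C3: T = 0x6B, S = E(K, T) = 0x2B; 0x7D ⊕ 0x2B = 0x56.
C4: T = 0x6C, S = E(K, T) = 0x2C; 0x1E ⊕ 0x2C = 0x32.
C5: T = 0x6D, S = E(K, T) = 0x2D; 0xB8 ⊕ 0x2D = 0x95.

C1 = 0x3E, C2 = 0x8A, C3 = 0x56, C4 = 0x32, C5 = 0x95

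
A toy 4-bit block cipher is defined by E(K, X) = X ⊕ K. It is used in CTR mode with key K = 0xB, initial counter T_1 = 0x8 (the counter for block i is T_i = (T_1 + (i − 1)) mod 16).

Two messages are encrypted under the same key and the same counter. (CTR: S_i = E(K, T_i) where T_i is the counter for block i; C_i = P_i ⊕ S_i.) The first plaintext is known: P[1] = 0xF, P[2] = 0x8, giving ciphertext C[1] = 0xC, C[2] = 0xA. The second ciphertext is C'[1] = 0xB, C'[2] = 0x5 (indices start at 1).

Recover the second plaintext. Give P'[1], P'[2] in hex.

P'[1] = 0x8, P'[2] = 0x7

In CTR with a reused counter, both messages share the same keystream S_i, so C_i ⊕ C'_i = P_i ⊕ P'_i and thus P'_i = P_i ⊕ C_i ⊕ C'_i.
P'[1]: 0xF ⊕ 0xC ⊕ 0xB = 0x8.
P'[2]: 0x8 ⊕ 0xA ⊕ 0x5 = 0x7.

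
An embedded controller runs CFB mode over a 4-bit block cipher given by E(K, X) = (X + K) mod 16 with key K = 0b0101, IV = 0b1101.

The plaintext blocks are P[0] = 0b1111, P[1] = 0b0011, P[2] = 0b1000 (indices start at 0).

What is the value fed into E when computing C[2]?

0b0001

CFB encryption: C_i = P_i ⊕ E(K, C_{i−1}), with C_{−1} = IV.
C[0]: E(K, 0b1101) = 0b0010; 0b1111 ⊕ 0b0010 = 0b1101.
C[1]: E(K, 0b1101) = 0b0010; 0b0011 ⊕ 0b0010 = 0b0001.
C[2]: E(K, 0b0001) = 0b0110; 0b1000 ⊕ 0b0110 = 0b1110.
So the input to E for block [2] is 0b0001.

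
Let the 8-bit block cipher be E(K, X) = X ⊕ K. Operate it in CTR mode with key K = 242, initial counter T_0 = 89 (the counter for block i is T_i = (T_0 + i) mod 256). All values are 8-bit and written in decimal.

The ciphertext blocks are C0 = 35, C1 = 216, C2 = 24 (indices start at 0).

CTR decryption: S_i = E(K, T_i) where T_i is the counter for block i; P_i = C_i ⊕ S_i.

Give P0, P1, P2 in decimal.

P0 = 136, P1 = 112, P2 = 177

P0: T = 89, S = E(K, T) = 171; 35 ⊕ 171 = 136.
P1: T = 90, S = E(K, T) = 168; 216 ⊕ 168 = 112.
P2: T = 91, S = E(K, T) = 169; 24 ⊕ 169 = 177.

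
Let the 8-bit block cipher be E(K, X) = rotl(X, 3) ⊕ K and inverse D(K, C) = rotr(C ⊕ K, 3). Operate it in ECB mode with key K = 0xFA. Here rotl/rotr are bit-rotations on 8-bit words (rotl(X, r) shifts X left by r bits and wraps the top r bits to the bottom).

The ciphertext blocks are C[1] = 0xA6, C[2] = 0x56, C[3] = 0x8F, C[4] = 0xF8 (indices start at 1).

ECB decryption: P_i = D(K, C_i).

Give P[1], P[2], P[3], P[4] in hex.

P[1] = 0x8B, P[2] = 0x95, P[3] = 0xAE, P[4] = 0x40

P[1]: D(K, 0xA6) = 0x8B.
P[2]: D(K, 0x56) = 0x95.
P[3]: D(K, 0x8F) = 0xAE.
P[4]: D(K, 0xF8) = 0x40.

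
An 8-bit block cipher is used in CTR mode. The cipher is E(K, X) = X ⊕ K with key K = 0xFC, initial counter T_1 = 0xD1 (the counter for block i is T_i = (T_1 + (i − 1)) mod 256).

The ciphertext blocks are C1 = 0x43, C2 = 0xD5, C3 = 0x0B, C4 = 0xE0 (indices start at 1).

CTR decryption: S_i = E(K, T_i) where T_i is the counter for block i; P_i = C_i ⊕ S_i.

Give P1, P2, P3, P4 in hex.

P1 = 0x6E, P2 = 0xFB, P3 = 0x24, P4 = 0xC8

P1: T = 0xD1, S = E(K, T) = 0x2D; 0x43 ⊕ 0x2D = 0x6E.
P2: T = 0xD2, S = E(K, T) = 0x2E; 0xD5 ⊕ 0x2E = 0xFB.
P3: T = 0xD3, S = E(K, T) = 0x2F; 0x0B ⊕ 0x2F = 0x24.
P4: T = 0xD4, S = E(K, T) = 0x28; 0xE0 ⊕ 0x28 = 0xC8.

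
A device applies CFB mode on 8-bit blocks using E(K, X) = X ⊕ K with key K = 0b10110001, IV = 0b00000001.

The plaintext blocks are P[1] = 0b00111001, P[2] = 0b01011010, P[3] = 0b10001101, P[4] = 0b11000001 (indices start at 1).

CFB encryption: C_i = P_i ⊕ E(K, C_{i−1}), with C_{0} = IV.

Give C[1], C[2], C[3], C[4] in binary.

C[1] = 0b10001001, C[2] = 0b01100010, C[3] = 0b01011110, C[4] = 0b00101110

C[1]: E(K, 0b00000001) = 0b10110000; 0b00111001 ⊕ 0b10110000 = 0b10001001.
C[2]: E(K, 0b10001001) = 0b00111000; 0b01011010 ⊕ 0b00111000 = 0b01100010.
C[3]: E(K, 0b01100010) = 0b11010011; 0b10001101 ⊕ 0b11010011 = 0b01011110.
C[4]: E(K, 0b01011110) = 0b11101111; 0b11000001 ⊕ 0b11101111 = 0b00101110.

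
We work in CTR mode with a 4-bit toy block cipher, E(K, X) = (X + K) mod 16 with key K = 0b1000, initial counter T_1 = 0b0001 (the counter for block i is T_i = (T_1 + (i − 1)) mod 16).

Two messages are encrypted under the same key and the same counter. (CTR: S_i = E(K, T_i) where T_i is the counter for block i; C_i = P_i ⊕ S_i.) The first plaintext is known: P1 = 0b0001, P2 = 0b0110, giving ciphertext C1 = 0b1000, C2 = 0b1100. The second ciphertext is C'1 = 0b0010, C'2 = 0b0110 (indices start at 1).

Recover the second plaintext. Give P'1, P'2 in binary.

P'1 = 0b1011, P'2 = 0b1100

In CTR with a reused counter, both messages share the same keystream S_i, so C_i ⊕ C'_i = P_i ⊕ P'_i and thus P'_i = P_i ⊕ C_i ⊕ C'_i.
P'1: 0b0001 ⊕ 0b1000 ⊕ 0b0010 = 0b1011.
P'2: 0b0110 ⊕ 0b1100 ⊕ 0b0110 = 0b1100.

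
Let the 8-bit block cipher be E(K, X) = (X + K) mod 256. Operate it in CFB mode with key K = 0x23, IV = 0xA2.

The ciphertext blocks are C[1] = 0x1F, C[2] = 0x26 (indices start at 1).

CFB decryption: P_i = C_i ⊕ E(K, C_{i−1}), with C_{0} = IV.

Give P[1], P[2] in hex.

P[1] = 0xDA, P[2] = 0x64

P[1]: E(K, 0xA2) = 0xC5; 0x1F ⊕ 0xC5 = 0xDA.
P[2]: E(K, 0x1F) = 0x42; 0x26 ⊕ 0x42 = 0x64.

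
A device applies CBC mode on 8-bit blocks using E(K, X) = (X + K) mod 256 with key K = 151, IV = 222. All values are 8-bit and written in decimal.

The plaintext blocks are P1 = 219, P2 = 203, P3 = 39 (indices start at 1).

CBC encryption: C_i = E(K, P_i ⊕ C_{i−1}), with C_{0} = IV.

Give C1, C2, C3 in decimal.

C1 = 156, C2 = 238, C3 = 96

C1: P1 ⊕ 222 = 5; E(K, 5) = 156.
C2: P2 ⊕ 156 = 87; E(K, 87) = 238.
C3: P3 ⊕ 238 = 201; E(K, 201) = 96.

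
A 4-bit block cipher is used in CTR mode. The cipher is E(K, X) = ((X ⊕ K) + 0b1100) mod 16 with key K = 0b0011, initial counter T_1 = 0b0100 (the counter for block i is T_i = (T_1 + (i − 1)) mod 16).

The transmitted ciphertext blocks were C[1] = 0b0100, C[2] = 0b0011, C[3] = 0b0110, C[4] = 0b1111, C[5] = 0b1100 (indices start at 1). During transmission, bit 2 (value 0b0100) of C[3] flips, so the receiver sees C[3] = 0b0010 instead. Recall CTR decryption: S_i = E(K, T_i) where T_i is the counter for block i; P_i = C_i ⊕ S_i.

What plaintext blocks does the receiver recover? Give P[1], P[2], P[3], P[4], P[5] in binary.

P[1] = 0b0111, P[2] = 0b0001, P[3] = 0b0011, P[4] = 0b1111, P[5] = 0b1011

Only C[3] changed, to 0b0010. In CTR, a change in C_i flips the same bit in P_i only; the keystream is unaffected. Decrypting the received ciphertext:
P[1]: T = 0b0100, S = E(K, T) = 0b0011; 0b0100 ⊕ 0b0011 = 0b0111.
P[2]: T = 0b0101, S = E(K, T) = 0b0010; 0b0011 ⊕ 0b0010 = 0b0001.
P[3]: T = 0b0110, S = E(K, T) = 0b0001; 0b0010 ⊕ 0b0001 = 0b0011.
P[4]: T = 0b0111, S = E(K, T) = 0b0000; 0b1111 ⊕ 0b0000 = 0b1111.
P[5]: T = 0b1000, S = E(K, T) = 0b0111; 0b1100 ⊕ 0b0111 = 0b1011.
Blocks that differ from the original plaintext: P[3].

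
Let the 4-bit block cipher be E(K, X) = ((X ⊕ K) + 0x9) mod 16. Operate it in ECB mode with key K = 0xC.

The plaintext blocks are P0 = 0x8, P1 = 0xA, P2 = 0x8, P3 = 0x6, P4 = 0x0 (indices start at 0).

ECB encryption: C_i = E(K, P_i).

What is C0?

C0 = 0xD

C0: E(K, 0x8) = 0xD.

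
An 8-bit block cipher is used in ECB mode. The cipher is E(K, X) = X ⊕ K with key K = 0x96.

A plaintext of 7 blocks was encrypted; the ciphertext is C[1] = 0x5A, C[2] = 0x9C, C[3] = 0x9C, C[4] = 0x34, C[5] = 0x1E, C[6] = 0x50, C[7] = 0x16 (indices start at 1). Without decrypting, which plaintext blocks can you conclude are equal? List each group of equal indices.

P[2] = P[3]

ECB encrypts each block independently with the same key, so equal ciphertext blocks imply equal plaintext blocks.
C[2] = C[3] = 0x9C, so P[2] = P[3].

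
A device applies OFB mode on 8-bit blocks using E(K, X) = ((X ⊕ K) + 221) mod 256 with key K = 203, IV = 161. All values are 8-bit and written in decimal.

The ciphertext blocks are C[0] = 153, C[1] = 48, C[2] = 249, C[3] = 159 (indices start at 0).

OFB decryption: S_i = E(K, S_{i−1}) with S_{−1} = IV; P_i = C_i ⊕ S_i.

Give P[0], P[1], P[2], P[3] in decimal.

P[0] = 222, P[1] = 89, P[2] = 134, P[3] = 14

P[0]: S = E(K, 161) = 71; 153 ⊕ 71 = 222.
P[1]: S = E(K, 71) = 105; 48 ⊕ 105 = 89.
P[2]: S = E(K, 105) = 127; 249 ⊕ 127 = 134.
P[3]: S = E(K, 127) = 145; 159 ⊕ 145 = 14.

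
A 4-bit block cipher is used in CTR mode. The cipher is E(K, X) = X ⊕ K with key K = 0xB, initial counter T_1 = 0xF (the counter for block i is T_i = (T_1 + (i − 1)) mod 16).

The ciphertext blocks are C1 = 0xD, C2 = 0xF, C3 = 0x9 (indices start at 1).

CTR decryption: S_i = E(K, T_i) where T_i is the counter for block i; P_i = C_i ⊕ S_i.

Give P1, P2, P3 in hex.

P1 = 0x9, P2 = 0x4, P3 = 0x3

P1: T = 0xF, S = E(K, T) = 0x4; 0xD ⊕ 0x4 = 0x9.
P2: T = 0x0, S = E(K, T) = 0xB; 0xF ⊕ 0xB = 0x4.
P3: T = 0x1, S = E(K, T) = 0xA; 0x9 ⊕ 0xA = 0x3.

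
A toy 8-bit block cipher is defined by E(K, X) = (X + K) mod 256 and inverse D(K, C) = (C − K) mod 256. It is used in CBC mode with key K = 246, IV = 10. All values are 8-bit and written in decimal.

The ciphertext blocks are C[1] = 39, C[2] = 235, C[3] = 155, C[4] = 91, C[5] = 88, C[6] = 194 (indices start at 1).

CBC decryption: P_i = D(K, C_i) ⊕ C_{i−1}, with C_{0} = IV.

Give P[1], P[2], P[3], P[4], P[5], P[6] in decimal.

P[1]: D(K, 39) = 49; 49 ⊕ 10 = 59.
P[2]: D(K, 235) = 245; 245 ⊕ 39 = 210.
P[3]: D(K, 155) = 165; 165 ⊕ 235 = 78.
P[4]: D(K, 91) = 101; 101 ⊕ 155 = 254.
P[5]: D(K, 88) = 98; 98 ⊕ 91 = 57.
P[6]: D(K, 194) = 204; 204 ⊕ 88 = 148.

P[1] = 59, P[2] = 210, P[3] = 78, P[4] = 254, P[5] = 57, P[6] = 148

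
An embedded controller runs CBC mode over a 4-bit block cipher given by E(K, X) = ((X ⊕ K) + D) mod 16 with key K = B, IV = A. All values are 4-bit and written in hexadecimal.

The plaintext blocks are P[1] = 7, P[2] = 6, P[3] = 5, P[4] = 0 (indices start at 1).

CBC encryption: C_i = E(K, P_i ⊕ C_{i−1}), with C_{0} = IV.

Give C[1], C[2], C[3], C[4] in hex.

C[1]: P[1] ⊕ A = D; E(K, D) = 3.
C[2]: P[2] ⊕ 3 = 5; E(K, 5) = B.
C[3]: P[3] ⊕ B = E; E(K, E) = 2.
C[4]: P[4] ⊕ 2 = 2; E(K, 2) = 6.

C[1] = 3, C[2] = B, C[3] = 2, C[4] = 6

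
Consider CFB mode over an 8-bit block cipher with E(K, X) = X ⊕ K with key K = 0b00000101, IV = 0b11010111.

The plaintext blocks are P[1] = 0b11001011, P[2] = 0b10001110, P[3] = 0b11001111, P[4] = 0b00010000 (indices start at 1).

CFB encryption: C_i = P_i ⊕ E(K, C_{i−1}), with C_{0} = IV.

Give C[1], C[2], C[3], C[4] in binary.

C[1] = 0b00011001, C[2] = 0b10010010, C[3] = 0b01011000, C[4] = 0b01001101

C[1]: E(K, 0b11010111) = 0b11010010; 0b11001011 ⊕ 0b11010010 = 0b00011001.
C[2]: E(K, 0b00011001) = 0b00011100; 0b10001110 ⊕ 0b00011100 = 0b10010010.
C[3]: E(K, 0b10010010) = 0b10010111; 0b11001111 ⊕ 0b10010111 = 0b01011000.
C[4]: E(K, 0b01011000) = 0b01011101; 0b00010000 ⊕ 0b01011101 = 0b01001101.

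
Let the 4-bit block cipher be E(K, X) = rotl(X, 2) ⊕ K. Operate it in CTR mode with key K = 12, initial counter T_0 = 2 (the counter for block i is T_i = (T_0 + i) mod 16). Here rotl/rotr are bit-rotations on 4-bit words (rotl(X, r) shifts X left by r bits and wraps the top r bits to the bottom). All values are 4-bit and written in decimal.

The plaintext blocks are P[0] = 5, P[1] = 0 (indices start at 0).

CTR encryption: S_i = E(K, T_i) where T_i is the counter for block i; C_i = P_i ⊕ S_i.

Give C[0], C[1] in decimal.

C[0] = 1, C[1] = 0

C[0]: T = 2, S = E(K, T) = 4; 5 ⊕ 4 = 1.
C[1]: T = 3, S = E(K, T) = 0; 0 ⊕ 0 = 0.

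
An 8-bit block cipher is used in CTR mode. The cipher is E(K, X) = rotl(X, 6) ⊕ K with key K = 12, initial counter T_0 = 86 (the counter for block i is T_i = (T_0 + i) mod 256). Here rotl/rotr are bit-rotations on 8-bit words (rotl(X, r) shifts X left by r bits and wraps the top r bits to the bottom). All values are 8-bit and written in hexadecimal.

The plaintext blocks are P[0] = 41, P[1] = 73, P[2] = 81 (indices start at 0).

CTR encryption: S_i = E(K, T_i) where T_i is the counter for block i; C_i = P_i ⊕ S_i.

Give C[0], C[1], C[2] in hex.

C[0] = F2, C[1] = 80, C[2] = B1

C[0]: T = 86, S = E(K, T) = B3; 41 ⊕ B3 = F2.
C[1]: T = 87, S = E(K, T) = F3; 73 ⊕ F3 = 80.
C[2]: T = 88, S = E(K, T) = 30; 81 ⊕ 30 = B1.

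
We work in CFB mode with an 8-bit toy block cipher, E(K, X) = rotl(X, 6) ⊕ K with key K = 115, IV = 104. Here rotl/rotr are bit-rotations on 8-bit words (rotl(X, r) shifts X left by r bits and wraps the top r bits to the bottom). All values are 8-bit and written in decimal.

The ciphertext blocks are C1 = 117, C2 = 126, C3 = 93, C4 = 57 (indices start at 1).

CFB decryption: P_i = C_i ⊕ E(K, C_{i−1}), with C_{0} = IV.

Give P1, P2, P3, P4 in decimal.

P1 = 28, P2 = 80, P3 = 177, P4 = 29

P1: E(K, 104) = 105; 117 ⊕ 105 = 28.
P2: E(K, 117) = 46; 126 ⊕ 46 = 80.
P3: E(K, 126) = 236; 93 ⊕ 236 = 177.
P4: E(K, 93) = 36; 57 ⊕ 36 = 29.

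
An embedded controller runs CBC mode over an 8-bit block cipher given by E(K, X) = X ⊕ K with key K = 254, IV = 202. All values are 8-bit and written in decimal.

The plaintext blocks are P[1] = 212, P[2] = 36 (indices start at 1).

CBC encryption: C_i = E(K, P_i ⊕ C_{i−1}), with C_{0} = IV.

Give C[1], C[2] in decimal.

C[1] = 224, C[2] = 58

C[1]: P[1] ⊕ 202 = 30; E(K, 30) = 224.
C[2]: P[2] ⊕ 224 = 196; E(K, 196) = 58.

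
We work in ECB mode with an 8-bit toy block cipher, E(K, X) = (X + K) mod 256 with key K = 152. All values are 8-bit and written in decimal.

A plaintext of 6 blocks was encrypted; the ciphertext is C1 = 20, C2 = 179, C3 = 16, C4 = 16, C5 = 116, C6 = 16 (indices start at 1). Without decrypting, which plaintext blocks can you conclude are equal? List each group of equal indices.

ECB encrypts each block independently with the same key, so equal ciphertext blocks imply equal plaintext blocks.
C3 = C4 = C6 = 16, so P3 = P4 = P6.

P3 = P4 = P6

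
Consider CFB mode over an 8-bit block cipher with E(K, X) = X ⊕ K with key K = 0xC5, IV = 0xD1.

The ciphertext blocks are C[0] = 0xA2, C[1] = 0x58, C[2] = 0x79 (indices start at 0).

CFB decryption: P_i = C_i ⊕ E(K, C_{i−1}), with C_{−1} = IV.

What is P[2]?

P[2] = 0xE4

P[2]: E(K, 0x58) = 0x9D; 0x79 ⊕ 0x9D = 0xE4.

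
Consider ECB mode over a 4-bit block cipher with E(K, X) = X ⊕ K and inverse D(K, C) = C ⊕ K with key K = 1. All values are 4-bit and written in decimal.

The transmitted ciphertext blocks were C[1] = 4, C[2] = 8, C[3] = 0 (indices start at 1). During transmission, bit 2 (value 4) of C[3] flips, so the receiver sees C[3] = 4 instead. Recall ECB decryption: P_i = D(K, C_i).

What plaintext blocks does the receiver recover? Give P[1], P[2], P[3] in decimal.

Only C[3] changed, to 4. In ECB, a change in C_i affects only P_i. Decrypting the received ciphertext:
P[1]: D(K, 4) = 5.
P[2]: D(K, 8) = 9.
P[3]: D(K, 4) = 5.
Blocks that differ from the original plaintext: P[3].

P[1] = 5, P[2] = 9, P[3] = 5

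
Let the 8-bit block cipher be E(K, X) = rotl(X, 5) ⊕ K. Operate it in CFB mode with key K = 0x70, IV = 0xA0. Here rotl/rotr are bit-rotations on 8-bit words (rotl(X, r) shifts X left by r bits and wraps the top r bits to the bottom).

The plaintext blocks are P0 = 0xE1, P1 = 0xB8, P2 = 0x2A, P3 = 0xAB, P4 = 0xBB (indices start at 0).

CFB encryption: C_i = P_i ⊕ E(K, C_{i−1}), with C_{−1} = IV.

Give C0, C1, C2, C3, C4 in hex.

C0 = 0x85, C1 = 0x78, C2 = 0x55, C3 = 0x71, C4 = 0xE5

C0: E(K, 0xA0) = 0x64; 0xE1 ⊕ 0x64 = 0x85.
C1: E(K, 0x85) = 0xC0; 0xB8 ⊕ 0xC0 = 0x78.
C2: E(K, 0x78) = 0x7F; 0x2A ⊕ 0x7F = 0x55.
C3: E(K, 0x55) = 0xDA; 0xAB ⊕ 0xDA = 0x71.
C4: E(K, 0x71) = 0x5E; 0xBB ⊕ 0x5E = 0xE5.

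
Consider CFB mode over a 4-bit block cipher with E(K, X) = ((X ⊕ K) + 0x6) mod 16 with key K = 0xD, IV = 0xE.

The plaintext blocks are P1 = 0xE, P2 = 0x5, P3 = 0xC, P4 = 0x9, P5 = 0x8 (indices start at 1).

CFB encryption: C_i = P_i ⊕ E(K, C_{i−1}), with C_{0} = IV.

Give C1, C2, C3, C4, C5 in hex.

C1 = 0x7, C2 = 0x5, C3 = 0x2, C4 = 0xC, C5 = 0xF

C1: E(K, 0xE) = 0x9; 0xE ⊕ 0x9 = 0x7.
C2: E(K, 0x7) = 0x0; 0x5 ⊕ 0x0 = 0x5.
C3: E(K, 0x5) = 0xE; 0xC ⊕ 0xE = 0x2.
C4: E(K, 0x2) = 0x5; 0x9 ⊕ 0x5 = 0xC.
C5: E(K, 0xC) = 0x7; 0x8 ⊕ 0x7 = 0xF.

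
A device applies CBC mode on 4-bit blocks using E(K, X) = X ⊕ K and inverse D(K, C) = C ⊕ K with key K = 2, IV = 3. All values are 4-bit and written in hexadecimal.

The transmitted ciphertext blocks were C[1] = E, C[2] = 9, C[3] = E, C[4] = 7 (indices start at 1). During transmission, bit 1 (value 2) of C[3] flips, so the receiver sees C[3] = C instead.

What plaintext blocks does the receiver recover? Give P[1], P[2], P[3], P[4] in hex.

P[1] = F, P[2] = 5, P[3] = 7, P[4] = 9

CBC decryption: P_i = D(K, C_i) ⊕ C_{i−1}, with C_{0} = IV.
Only C[3] changed, to C. In CBC, a change in C_i garbles P_i and flips the same bit in P_{i+1}. Decrypting the received ciphertext:
P[1]: D(K, E) = C; C ⊕ 3 = F.
P[2]: D(K, 9) = B; B ⊕ E = 5.
P[3]: D(K, C) = E; E ⊕ 9 = 7.
P[4]: D(K, 7) = 5; 5 ⊕ C = 9.
Blocks that differ from the original plaintext: P[3], P[4].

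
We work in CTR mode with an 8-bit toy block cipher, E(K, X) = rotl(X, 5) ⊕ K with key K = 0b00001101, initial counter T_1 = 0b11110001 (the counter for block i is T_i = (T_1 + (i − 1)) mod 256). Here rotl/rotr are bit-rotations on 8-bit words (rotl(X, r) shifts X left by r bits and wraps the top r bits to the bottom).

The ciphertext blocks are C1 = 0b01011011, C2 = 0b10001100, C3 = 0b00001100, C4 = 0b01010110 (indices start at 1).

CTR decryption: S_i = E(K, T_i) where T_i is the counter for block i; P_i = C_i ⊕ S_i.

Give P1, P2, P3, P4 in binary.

P1: T = 0b11110001, S = E(K, T) = 0b00110011; 0b01011011 ⊕ 0b00110011 = 0b01101000.
P2: T = 0b11110010, S = E(K, T) = 0b01010011; 0b10001100 ⊕ 0b01010011 = 0b11011111.
P3: T = 0b11110011, S = E(K, T) = 0b01110011; 0b00001100 ⊕ 0b01110011 = 0b01111111.
P4: T = 0b11110100, S = E(K, T) = 0b10010011; 0b01010110 ⊕ 0b10010011 = 0b11000101.

P1 = 0b01101000, P2 = 0b11011111, P3 = 0b01111111, P4 = 0b11000101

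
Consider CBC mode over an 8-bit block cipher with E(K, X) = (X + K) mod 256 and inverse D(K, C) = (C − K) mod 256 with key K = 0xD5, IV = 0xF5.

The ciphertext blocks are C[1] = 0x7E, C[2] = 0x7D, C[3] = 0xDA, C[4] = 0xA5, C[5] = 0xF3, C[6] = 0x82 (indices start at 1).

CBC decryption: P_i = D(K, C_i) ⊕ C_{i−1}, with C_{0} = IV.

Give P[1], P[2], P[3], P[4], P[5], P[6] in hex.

P[1]: D(K, 0x7E) = 0xA9; 0xA9 ⊕ 0xF5 = 0x5C.
P[2]: D(K, 0x7D) = 0xA8; 0xA8 ⊕ 0x7E = 0xD6.
P[3]: D(K, 0xDA) = 0x05; 0x05 ⊕ 0x7D = 0x78.
P[4]: D(K, 0xA5) = 0xD0; 0xD0 ⊕ 0xDA = 0x0A.
P[5]: D(K, 0xF3) = 0x1E; 0x1E ⊕ 0xA5 = 0xBB.
P[6]: D(K, 0x82) = 0xAD; 0xAD ⊕ 0xF3 = 0x5E.

P[1] = 0x5C, P[2] = 0xD6, P[3] = 0x78, P[4] = 0x0A, P[5] = 0xBB, P[6] = 0x5E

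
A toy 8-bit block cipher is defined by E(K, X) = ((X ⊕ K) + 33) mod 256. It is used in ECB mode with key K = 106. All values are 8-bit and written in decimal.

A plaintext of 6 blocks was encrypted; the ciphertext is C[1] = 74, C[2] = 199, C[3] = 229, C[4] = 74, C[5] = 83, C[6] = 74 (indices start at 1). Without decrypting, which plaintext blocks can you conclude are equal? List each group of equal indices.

P[1] = P[4] = P[6]

ECB encrypts each block independently with the same key, so equal ciphertext blocks imply equal plaintext blocks.
C[1] = C[4] = C[6] = 74, so P[1] = P[4] = P[6].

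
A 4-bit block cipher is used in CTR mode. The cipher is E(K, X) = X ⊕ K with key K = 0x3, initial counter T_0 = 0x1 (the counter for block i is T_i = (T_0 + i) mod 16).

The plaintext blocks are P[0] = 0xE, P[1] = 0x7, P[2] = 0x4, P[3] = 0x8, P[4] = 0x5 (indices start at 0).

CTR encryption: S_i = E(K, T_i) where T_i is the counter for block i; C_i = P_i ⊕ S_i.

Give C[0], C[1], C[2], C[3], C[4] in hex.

C[0] = 0xC, C[1] = 0x6, C[2] = 0x4, C[3] = 0xF, C[4] = 0x3

C[0]: T = 0x1, S = E(K, T) = 0x2; 0xE ⊕ 0x2 = 0xC.
C[1]: T = 0x2, S = E(K, T) = 0x1; 0x7 ⊕ 0x1 = 0x6.
C[2]: T = 0x3, S = E(K, T) = 0x0; 0x4 ⊕ 0x0 = 0x4.
C[3]: T = 0x4, S = E(K, T) = 0x7; 0x8 ⊕ 0x7 = 0xF.
C[4]: T = 0x5, S = E(K, T) = 0x6; 0x5 ⊕ 0x6 = 0x3.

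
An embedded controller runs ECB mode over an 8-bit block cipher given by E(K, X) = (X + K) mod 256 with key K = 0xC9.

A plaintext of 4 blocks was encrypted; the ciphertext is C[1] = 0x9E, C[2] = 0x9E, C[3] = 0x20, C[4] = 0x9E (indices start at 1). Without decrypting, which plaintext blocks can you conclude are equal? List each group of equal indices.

ECB encrypts each block independently with the same key, so equal ciphertext blocks imply equal plaintext blocks.
C[1] = C[2] = C[4] = 0x9E, so P[1] = P[2] = P[4].

P[1] = P[2] = P[4]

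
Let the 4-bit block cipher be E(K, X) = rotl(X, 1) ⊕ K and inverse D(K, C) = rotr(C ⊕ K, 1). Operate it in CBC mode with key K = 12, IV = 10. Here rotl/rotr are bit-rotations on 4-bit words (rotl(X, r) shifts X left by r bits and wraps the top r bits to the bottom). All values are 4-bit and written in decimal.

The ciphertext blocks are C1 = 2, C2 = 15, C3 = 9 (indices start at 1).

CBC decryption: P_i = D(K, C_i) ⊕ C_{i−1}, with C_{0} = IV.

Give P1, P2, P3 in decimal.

P1 = 13, P2 = 11, P3 = 5

P1: D(K, 2) = 7; 7 ⊕ 10 = 13.
P2: D(K, 15) = 9; 9 ⊕ 2 = 11.
P3: D(K, 9) = 10; 10 ⊕ 15 = 5.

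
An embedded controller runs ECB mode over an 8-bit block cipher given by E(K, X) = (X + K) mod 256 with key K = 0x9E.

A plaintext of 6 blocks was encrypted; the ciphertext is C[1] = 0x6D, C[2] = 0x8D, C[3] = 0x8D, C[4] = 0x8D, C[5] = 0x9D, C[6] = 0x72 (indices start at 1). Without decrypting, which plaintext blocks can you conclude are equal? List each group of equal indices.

P[2] = P[3] = P[4]

ECB encrypts each block independently with the same key, so equal ciphertext blocks imply equal plaintext blocks.
C[2] = C[3] = C[4] = 0x8D, so P[2] = P[3] = P[4].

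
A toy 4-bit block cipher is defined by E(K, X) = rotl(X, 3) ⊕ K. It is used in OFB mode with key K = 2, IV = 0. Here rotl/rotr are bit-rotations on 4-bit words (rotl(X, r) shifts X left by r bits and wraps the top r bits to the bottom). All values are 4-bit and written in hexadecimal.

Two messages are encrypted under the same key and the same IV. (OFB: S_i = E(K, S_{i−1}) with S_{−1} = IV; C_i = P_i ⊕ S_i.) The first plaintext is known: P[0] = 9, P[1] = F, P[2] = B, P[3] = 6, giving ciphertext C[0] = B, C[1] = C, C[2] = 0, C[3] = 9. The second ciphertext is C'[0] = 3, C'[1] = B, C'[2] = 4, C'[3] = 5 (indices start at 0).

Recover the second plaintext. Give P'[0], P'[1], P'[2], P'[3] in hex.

In OFB with a reused IV, both messages share the same keystream S_i, so C_i ⊕ C'_i = P_i ⊕ P'_i and thus P'_i = P_i ⊕ C_i ⊕ C'_i.
P'[0]: 9 ⊕ B ⊕ 3 = 1.
P'[1]: F ⊕ C ⊕ B = 8.
P'[2]: B ⊕ 0 ⊕ 4 = F.
P'[3]: 6 ⊕ 9 ⊕ 5 = A.

P'[0] = 1, P'[1] = 8, P'[2] = F, P'[3] = A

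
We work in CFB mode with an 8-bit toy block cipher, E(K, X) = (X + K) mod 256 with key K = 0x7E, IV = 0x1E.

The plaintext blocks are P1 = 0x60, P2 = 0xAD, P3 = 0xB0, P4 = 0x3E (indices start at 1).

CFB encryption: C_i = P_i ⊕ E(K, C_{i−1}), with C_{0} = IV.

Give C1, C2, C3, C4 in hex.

C1: E(K, 0x1E) = 0x9C; 0x60 ⊕ 0x9C = 0xFC.
C2: E(K, 0xFC) = 0x7A; 0xAD ⊕ 0x7A = 0xD7.
C3: E(K, 0xD7) = 0x55; 0xB0 ⊕ 0x55 = 0xE5.
C4: E(K, 0xE5) = 0x63; 0x3E ⊕ 0x63 = 0x5D.

C1 = 0xFC, C2 = 0xD7, C3 = 0xE5, C4 = 0x5D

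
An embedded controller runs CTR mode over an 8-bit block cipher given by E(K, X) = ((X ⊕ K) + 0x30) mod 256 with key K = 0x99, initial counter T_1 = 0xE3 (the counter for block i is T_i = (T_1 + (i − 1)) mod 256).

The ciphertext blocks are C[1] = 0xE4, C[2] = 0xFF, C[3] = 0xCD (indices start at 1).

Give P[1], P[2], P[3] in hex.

CTR decryption: S_i = E(K, T_i) where T_i is the counter for block i; P_i = C_i ⊕ S_i.
P[1]: T = 0xE3, S = E(K, T) = 0xAA; 0xE4 ⊕ 0xAA = 0x4E.
P[2]: T = 0xE4, S = E(K, T) = 0xAD; 0xFF ⊕ 0xAD = 0x52.
P[3]: T = 0xE5, S = E(K, T) = 0xAC; 0xCD ⊕ 0xAC = 0x61.

P[1] = 0x4E, P[2] = 0x52, P[3] = 0x61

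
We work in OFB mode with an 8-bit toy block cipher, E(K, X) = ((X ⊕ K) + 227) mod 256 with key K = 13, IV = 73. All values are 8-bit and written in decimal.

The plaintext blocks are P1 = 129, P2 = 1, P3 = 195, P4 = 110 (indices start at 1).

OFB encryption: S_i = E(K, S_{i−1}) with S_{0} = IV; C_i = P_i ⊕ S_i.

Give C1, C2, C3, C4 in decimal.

C1: S = E(K, 73) = 39; 129 ⊕ 39 = 166.
C2: S = E(K, 39) = 13; 1 ⊕ 13 = 12.
C3: S = E(K, 13) = 227; 195 ⊕ 227 = 32.
C4: S = E(K, 227) = 209; 110 ⊕ 209 = 191.

C1 = 166, C2 = 12, C3 = 32, C4 = 191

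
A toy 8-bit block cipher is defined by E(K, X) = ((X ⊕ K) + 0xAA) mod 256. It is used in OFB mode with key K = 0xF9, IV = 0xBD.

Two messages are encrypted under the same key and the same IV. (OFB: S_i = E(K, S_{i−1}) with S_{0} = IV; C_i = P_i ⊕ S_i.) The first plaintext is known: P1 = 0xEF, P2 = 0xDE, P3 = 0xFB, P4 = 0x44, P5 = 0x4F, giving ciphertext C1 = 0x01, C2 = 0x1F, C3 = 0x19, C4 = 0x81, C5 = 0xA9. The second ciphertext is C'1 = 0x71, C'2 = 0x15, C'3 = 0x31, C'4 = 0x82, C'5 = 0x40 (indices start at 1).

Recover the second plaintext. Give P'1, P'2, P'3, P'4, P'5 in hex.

In OFB with a reused IV, both messages share the same keystream S_i, so C_i ⊕ C'_i = P_i ⊕ P'_i and thus P'_i = P_i ⊕ C_i ⊕ C'_i.
P'1: 0xEF ⊕ 0x01 ⊕ 0x71 = 0x9F.
P'2: 0xDE ⊕ 0x1F ⊕ 0x15 = 0xD4.
P'3: 0xFB ⊕ 0x19 ⊕ 0x31 = 0xD3.
P'4: 0x44 ⊕ 0x81 ⊕ 0x82 = 0x47.
P'5: 0x4F ⊕ 0xA9 ⊕ 0x40 = 0xA6.

P'1 = 0x9F, P'2 = 0xD4, P'3 = 0xD3, P'4 = 0x47, P'5 = 0xA6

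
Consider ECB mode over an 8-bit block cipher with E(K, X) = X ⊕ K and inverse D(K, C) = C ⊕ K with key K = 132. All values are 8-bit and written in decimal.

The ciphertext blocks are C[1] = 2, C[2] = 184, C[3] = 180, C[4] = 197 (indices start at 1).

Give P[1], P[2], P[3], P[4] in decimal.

P[1] = 134, P[2] = 60, P[3] = 48, P[4] = 65

ECB decryption: P_i = D(K, C_i).
P[1]: D(K, 2) = 134.
P[2]: D(K, 184) = 60.
P[3]: D(K, 180) = 48.
P[4]: D(K, 197) = 65.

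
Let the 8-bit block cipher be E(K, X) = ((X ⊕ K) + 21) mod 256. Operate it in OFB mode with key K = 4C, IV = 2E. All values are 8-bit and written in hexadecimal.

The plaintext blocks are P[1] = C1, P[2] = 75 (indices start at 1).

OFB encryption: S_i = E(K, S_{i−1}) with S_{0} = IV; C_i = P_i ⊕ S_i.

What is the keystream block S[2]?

C[1]: S = E(K, 2E) = 83; C1 ⊕ 83 = 42.
C[2]: S = E(K, 83) = F0; 75 ⊕ F0 = 85.
So S[2] = F0.

F0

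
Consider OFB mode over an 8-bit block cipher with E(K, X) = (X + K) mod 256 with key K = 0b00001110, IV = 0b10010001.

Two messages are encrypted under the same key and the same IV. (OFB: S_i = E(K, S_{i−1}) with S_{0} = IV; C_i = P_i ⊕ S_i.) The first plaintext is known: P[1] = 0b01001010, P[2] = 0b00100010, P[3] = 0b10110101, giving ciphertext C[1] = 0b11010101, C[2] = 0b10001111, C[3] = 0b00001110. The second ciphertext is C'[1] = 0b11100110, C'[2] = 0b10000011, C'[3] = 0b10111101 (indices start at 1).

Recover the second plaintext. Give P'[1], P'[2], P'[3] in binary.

P'[1] = 0b01111001, P'[2] = 0b00101110, P'[3] = 0b00000110

In OFB with a reused IV, both messages share the same keystream S_i, so C_i ⊕ C'_i = P_i ⊕ P'_i and thus P'_i = P_i ⊕ C_i ⊕ C'_i.
P'[1]: 0b01001010 ⊕ 0b11010101 ⊕ 0b11100110 = 0b01111001.
P'[2]: 0b00100010 ⊕ 0b10001111 ⊕ 0b10000011 = 0b00101110.
P'[3]: 0b10110101 ⊕ 0b00001110 ⊕ 0b10111101 = 0b00000110.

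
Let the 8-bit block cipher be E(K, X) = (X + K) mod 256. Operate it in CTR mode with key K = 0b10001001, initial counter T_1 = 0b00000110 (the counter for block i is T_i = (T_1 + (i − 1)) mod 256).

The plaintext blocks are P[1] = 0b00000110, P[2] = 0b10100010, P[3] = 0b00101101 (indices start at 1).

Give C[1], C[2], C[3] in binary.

CTR encryption: S_i = E(K, T_i) where T_i is the counter for block i; C_i = P_i ⊕ S_i.
C[1]: T = 0b00000110, S = E(K, T) = 0b10001111; 0b00000110 ⊕ 0b10001111 = 0b10001001.
C[2]: T = 0b00000111, S = E(K, T) = 0b10010000; 0b10100010 ⊕ 0b10010000 = 0b00110010.
C[3]: T = 0b00001000, S = E(K, T) = 0b10010001; 0b00101101 ⊕ 0b10010001 = 0b10111100.

C[1] = 0b10001001, C[2] = 0b00110010, C[3] = 0b10111100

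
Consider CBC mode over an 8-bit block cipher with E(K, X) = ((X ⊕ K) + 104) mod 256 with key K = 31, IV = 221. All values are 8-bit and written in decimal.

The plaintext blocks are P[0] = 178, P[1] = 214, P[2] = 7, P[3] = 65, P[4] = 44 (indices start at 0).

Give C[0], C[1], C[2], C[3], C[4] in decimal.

C[0] = 216, C[1] = 121, C[2] = 201, C[3] = 255, C[4] = 52

CBC encryption: C_i = E(K, P_i ⊕ C_{i−1}), with C_{−1} = IV.
C[0]: P[0] ⊕ 221 = 111; E(K, 111) = 216.
C[1]: P[1] ⊕ 216 = 14; E(K, 14) = 121.
C[2]: P[2] ⊕ 121 = 126; E(K, 126) = 201.
C[3]: P[3] ⊕ 201 = 136; E(K, 136) = 255.
C[4]: P[4] ⊕ 255 = 211; E(K, 211) = 52.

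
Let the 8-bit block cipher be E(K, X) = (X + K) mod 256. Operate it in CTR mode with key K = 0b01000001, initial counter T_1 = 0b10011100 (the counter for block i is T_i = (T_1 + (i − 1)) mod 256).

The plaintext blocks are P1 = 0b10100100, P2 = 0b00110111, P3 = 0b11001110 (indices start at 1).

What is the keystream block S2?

0b11011110

CTR encryption: S_i = E(K, T_i) where T_i is the counter for block i; C_i = P_i ⊕ S_i.
C1: T = 0b10011100, S = E(K, T) = 0b11011101; 0b10100100 ⊕ 0b11011101 = 0b01111001.
C2: T = 0b10011101, S = E(K, T) = 0b11011110; 0b00110111 ⊕ 0b11011110 = 0b11101001.
So S2 = 0b11011110.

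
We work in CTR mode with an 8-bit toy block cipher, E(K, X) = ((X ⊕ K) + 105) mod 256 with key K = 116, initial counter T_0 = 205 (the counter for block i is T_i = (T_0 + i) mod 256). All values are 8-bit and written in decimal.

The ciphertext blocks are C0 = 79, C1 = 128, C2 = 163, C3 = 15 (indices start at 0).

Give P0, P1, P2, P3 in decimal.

CTR decryption: S_i = E(K, T_i) where T_i is the counter for block i; P_i = C_i ⊕ S_i.
P0: T = 205, S = E(K, T) = 34; 79 ⊕ 34 = 109.
P1: T = 206, S = E(K, T) = 35; 128 ⊕ 35 = 163.
P2: T = 207, S = E(K, T) = 36; 163 ⊕ 36 = 135.
P3: T = 208, S = E(K, T) = 13; 15 ⊕ 13 = 2.

P0 = 109, P1 = 163, P2 = 135, P3 = 2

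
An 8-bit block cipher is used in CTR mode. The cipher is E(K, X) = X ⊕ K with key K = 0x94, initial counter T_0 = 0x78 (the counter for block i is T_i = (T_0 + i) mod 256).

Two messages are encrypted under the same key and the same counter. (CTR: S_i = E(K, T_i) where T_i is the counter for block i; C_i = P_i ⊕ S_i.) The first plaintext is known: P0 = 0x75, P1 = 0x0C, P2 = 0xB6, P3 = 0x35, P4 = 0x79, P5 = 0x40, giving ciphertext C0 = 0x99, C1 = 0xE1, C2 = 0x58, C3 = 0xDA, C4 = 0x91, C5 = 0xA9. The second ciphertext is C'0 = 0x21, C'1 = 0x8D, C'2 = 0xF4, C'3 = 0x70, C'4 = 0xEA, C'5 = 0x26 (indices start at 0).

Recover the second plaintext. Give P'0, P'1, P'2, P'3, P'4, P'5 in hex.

In CTR with a reused counter, both messages share the same keystream S_i, so C_i ⊕ C'_i = P_i ⊕ P'_i and thus P'_i = P_i ⊕ C_i ⊕ C'_i.
P'0: 0x75 ⊕ 0x99 ⊕ 0x21 = 0xCD.
P'1: 0x0C ⊕ 0xE1 ⊕ 0x8D = 0x60.
P'2: 0xB6 ⊕ 0x58 ⊕ 0xF4 = 0x1A.
P'3: 0x35 ⊕ 0xDA ⊕ 0x70 = 0x9F.
P'4: 0x79 ⊕ 0x91 ⊕ 0xEA = 0x02.
P'5: 0x40 ⊕ 0xA9 ⊕ 0x26 = 0xCF.

P'0 = 0xCD, P'1 = 0x60, P'2 = 0x1A, P'3 = 0x9F, P'4 = 0x02, P'5 = 0xCF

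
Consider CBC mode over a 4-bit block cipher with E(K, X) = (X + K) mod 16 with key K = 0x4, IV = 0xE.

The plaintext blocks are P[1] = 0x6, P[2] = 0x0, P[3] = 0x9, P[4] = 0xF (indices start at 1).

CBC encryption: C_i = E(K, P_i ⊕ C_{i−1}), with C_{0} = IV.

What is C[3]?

C[1]: P[1] ⊕ 0xE = 0x8; E(K, 0x8) = 0xC.
C[2]: P[2] ⊕ 0xC = 0xC; E(K, 0xC) = 0x0.
C[3]: P[3] ⊕ 0x0 = 0x9; E(K, 0x9) = 0xD.

C[3] = 0xD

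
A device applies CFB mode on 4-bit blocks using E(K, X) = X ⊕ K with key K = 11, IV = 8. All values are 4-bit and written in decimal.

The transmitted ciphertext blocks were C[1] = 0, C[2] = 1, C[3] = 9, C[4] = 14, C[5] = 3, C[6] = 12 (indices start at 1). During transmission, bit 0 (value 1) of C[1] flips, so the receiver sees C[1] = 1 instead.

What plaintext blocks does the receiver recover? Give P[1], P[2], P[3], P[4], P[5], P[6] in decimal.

CFB decryption: P_i = C_i ⊕ E(K, C_{i−1}), with C_{0} = IV.
Only C[1] changed, to 1. In CFB, a change in C_i flips the same bit in P_i and garbles P_{i+1}. Decrypting the received ciphertext:
P[1]: E(K, 8) = 3; 1 ⊕ 3 = 2.
P[2]: E(K, 1) = 10; 1 ⊕ 10 = 11.
P[3]: E(K, 1) = 10; 9 ⊕ 10 = 3.
P[4]: E(K, 9) = 2; 14 ⊕ 2 = 12.
P[5]: E(K, 14) = 5; 3 ⊕ 5 = 6.
P[6]: E(K, 3) = 8; 12 ⊕ 8 = 4.
Blocks that differ from the original plaintext: P[1], P[2].

P[1] = 2, P[2] = 11, P[3] = 3, P[4] = 12, P[5] = 6, P[6] = 4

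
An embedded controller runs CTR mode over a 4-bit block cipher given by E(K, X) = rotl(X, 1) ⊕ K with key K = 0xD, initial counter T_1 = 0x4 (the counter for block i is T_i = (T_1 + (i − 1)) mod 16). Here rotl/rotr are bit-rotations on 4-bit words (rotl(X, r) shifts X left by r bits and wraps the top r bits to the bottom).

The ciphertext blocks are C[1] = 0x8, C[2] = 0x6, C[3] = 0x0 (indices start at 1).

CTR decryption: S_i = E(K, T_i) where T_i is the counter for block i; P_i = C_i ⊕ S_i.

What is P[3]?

P[3] = 0x1

P[3]: T = 0x6, S = E(K, T) = 0x1; 0x0 ⊕ 0x1 = 0x1.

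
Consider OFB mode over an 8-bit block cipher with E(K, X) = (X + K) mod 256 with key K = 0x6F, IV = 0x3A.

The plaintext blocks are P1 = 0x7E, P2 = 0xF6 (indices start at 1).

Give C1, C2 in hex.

C1 = 0xD7, C2 = 0xEE

OFB encryption: S_i = E(K, S_{i−1}) with S_{0} = IV; C_i = P_i ⊕ S_i.
C1: S = E(K, 0x3A) = 0xA9; 0x7E ⊕ 0xA9 = 0xD7.
C2: S = E(K, 0xA9) = 0x18; 0xF6 ⊕ 0x18 = 0xEE.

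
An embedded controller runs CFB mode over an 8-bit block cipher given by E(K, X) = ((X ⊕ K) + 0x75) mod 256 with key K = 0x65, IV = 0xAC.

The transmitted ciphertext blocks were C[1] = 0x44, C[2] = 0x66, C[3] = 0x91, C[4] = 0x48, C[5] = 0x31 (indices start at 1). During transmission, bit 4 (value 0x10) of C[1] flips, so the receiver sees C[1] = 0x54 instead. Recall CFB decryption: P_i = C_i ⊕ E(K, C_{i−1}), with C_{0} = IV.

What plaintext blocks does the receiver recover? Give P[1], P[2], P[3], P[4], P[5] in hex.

P[1] = 0x6A, P[2] = 0xC0, P[3] = 0xE9, P[4] = 0x21, P[5] = 0x93

Only C[1] changed, to 0x54. In CFB, a change in C_i flips the same bit in P_i and garbles P_{i+1}. Decrypting the received ciphertext:
P[1]: E(K, 0xAC) = 0x3E; 0x54 ⊕ 0x3E = 0x6A.
P[2]: E(K, 0x54) = 0xA6; 0x66 ⊕ 0xA6 = 0xC0.
P[3]: E(K, 0x66) = 0x78; 0x91 ⊕ 0x78 = 0xE9.
P[4]: E(K, 0x91) = 0x69; 0x48 ⊕ 0x69 = 0x21.
P[5]: E(K, 0x48) = 0xA2; 0x31 ⊕ 0xA2 = 0x93.
Blocks that differ from the original plaintext: P[1], P[2].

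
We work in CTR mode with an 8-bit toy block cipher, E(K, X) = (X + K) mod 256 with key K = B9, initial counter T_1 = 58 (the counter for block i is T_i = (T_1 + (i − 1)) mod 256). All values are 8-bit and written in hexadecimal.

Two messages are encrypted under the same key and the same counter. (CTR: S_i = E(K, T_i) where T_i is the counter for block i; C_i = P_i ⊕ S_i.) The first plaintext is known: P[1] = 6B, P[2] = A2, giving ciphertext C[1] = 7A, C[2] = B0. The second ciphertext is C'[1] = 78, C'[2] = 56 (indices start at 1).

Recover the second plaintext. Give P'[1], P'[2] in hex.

P'[1] = 69, P'[2] = 44

In CTR with a reused counter, both messages share the same keystream S_i, so C_i ⊕ C'_i = P_i ⊕ P'_i and thus P'_i = P_i ⊕ C_i ⊕ C'_i.
P'[1]: 6B ⊕ 7A ⊕ 78 = 69.
P'[2]: A2 ⊕ B0 ⊕ 56 = 44.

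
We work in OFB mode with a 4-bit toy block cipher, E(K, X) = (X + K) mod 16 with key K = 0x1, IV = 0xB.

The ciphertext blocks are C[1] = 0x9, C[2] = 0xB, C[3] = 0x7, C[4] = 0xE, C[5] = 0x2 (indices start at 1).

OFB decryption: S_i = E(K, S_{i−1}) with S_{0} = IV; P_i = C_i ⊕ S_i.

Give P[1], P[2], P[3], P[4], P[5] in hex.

P[1] = 0x5, P[2] = 0x6, P[3] = 0x9, P[4] = 0x1, P[5] = 0x2

P[1]: S = E(K, 0xB) = 0xC; 0x9 ⊕ 0xC = 0x5.
P[2]: S = E(K, 0xC) = 0xD; 0xB ⊕ 0xD = 0x6.
P[3]: S = E(K, 0xD) = 0xE; 0x7 ⊕ 0xE = 0x9.
P[4]: S = E(K, 0xE) = 0xF; 0xE ⊕ 0xF = 0x1.
P[5]: S = E(K, 0xF) = 0x0; 0x2 ⊕ 0x0 = 0x2.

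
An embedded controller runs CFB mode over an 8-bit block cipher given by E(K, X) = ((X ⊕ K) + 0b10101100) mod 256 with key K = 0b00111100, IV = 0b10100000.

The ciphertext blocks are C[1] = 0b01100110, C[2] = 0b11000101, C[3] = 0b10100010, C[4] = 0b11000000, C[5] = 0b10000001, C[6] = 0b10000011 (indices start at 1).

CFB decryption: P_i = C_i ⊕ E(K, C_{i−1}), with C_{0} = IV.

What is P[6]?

P[6]: E(K, 0b10000001) = 0b01101001; 0b10000011 ⊕ 0b01101001 = 0b11101010.

P[6] = 0b11101010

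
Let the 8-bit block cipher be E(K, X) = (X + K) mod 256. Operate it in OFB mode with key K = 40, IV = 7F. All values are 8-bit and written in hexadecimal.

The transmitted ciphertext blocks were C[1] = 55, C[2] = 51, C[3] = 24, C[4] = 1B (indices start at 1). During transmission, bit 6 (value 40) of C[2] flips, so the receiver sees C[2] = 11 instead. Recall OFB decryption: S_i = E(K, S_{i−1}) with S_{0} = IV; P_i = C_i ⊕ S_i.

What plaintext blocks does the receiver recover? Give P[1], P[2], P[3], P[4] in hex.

P[1] = EA, P[2] = EE, P[3] = 1B, P[4] = 64

Only C[2] changed, to 11. In OFB, a change in C_i flips the same bit in P_i only; the keystream is unaffected. Decrypting the received ciphertext:
P[1]: S = E(K, 7F) = BF; 55 ⊕ BF = EA.
P[2]: S = E(K, BF) = FF; 11 ⊕ FF = EE.
P[3]: S = E(K, FF) = 3F; 24 ⊕ 3F = 1B.
P[4]: S = E(K, 3F) = 7F; 1B ⊕ 7F = 64.
Blocks that differ from the original plaintext: P[2].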